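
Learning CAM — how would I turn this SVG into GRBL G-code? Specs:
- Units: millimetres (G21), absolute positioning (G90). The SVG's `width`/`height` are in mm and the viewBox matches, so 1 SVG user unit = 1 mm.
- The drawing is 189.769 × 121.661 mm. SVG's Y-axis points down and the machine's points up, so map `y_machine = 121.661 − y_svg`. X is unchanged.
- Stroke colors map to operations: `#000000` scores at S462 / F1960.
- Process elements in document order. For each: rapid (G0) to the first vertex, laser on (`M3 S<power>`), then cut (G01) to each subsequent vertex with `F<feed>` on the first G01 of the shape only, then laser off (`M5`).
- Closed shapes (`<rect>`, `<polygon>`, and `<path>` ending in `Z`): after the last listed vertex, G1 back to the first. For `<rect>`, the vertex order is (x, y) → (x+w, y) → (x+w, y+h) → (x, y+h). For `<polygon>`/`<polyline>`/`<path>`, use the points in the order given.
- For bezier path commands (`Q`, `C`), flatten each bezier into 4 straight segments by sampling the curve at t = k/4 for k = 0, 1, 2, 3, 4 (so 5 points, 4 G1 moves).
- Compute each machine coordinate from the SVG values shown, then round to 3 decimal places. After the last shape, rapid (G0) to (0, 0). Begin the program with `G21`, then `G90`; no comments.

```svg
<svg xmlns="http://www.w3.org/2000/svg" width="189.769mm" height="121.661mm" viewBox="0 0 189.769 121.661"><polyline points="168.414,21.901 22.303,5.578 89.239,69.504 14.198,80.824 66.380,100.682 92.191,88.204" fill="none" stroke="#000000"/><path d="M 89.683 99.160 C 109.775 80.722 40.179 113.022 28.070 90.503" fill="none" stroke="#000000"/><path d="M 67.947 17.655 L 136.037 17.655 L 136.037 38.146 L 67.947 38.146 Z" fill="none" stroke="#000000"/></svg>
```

G21
G90
G0 X168.414 Y99.760
M3 S462
G01 X22.303 Y116.083 F1960
G01 X89.239 Y52.157
G01 X14.198 Y40.837
G01 X66.380 Y20.979
G01 X92.191 Y33.457
M5
G0 X89.683 Y22.501
M3 S462
G01 X90.235 Y28.465 F1960
G01 X70.952 Y25.299
G01 X45.631 Y22.898
G01 X28.070 Y31.158
M5
G0 X67.947 Y104.006
M3 S462
G01 X136.037 Y104.006 F1960
G01 X136.037 Y83.515
G01 X67.947 Y83.515
G01 X67.947 Y104.006
M5
G0 X0.000 Y0.000

viewBox `0 0 189.769 121.661` with mm width/height → 1 unit = 1 mm. Flip: y_m = 121.661 − y_svg.

**Shape 1** — `<polyline>` open polyline, stroke `#000000` → score (S462, F1960). Machine vertices: (168.414,99.760) → (22.303,116.083) → (89.239,52.157) → (14.198,40.837) → (66.380,20.979) → (92.191,33.457). Open path.

**Shape 2** — `<path>` cubic bezier, stroke `#000000` → score (S462, F1960). Control points (SVG): P0=(89.683,99.160), P1=(109.775,80.722), P2=(40.179,113.022), P3=(28.070,90.503); sampled at t=k/4. Machine vertices: (89.683,22.501) → (90.235,28.465) → (70.952,25.299) → (45.631,22.898) → (28.070,31.158). Open path.

**Shape 3** — `<path>` rectangle, stroke `#000000` → score (S462, F1960). Machine vertices: (67.947,104.006) → (136.037,104.006) → (136.037,83.515) → (67.947,83.515) → (67.947,104.006). Closed: final G1 returns to the first vertex.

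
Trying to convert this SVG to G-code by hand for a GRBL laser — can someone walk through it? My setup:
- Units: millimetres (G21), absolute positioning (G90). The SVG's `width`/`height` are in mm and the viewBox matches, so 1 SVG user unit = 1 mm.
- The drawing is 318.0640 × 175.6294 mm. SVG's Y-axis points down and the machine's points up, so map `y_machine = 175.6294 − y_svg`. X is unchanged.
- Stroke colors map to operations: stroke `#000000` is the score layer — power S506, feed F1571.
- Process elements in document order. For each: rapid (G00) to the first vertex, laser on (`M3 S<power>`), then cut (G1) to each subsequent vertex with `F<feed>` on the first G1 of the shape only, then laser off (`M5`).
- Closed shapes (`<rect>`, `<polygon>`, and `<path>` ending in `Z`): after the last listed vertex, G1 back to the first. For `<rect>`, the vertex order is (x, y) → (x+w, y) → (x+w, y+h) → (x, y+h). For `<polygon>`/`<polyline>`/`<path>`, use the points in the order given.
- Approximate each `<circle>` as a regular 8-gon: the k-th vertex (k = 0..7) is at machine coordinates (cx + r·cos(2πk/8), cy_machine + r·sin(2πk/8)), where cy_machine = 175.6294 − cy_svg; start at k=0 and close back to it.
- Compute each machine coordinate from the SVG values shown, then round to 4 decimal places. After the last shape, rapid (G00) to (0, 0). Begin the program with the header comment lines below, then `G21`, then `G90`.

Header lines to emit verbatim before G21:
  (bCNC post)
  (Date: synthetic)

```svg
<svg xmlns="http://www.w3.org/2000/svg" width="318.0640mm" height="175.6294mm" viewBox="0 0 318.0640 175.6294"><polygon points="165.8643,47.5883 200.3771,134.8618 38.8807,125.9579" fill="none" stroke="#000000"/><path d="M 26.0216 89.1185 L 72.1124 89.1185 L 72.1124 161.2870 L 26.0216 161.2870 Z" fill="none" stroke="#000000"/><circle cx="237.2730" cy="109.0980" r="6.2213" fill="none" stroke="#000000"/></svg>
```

(bCNC post)
(Date: synthetic)
G21
G90
G00 X165.8643 Y128.0411
M3 S506
G1 X200.3771 Y40.7676 F1571
G1 X38.8807 Y49.6715
G1 X165.8643 Y128.0411
M5
G00 X26.0216 Y86.5109
M3 S506
G1 X72.1124 Y86.5109 F1571
G1 X72.1124 Y14.3424
G1 X26.0216 Y14.3424
G1 X26.0216 Y86.5109
M5
G00 X243.4943 Y66.5314
M3 S506
G1 X241.6721 Y70.9305 F1571
G1 X237.2730 Y72.7527
G1 X232.8739 Y70.9305
G1 X231.0517 Y66.5314
G1 X232.8739 Y62.1323
G1 X237.2730 Y60.3101
G1 X241.6721 Y62.1323
G1 X243.4943 Y66.5314
M5
G00 X0.0000 Y0.0000

Since the viewBox matches the mm dimensions, user units are millimetres directly. The only transform is the Y-flip y_m = 175.6294 − y_svg.

Shape 1 is a closed polygon drawn with `<polygon>`. Its stroke #000000 means score at S506, F1571. After flipping Y the toolpath is (165.8643,128.0411) → (200.3771,40.7676) → (38.8807,49.6715) → (165.8643,128.0411), returning to the start.

Shape 2 is a rectangle drawn with `<path>`. Its stroke #000000 means score at S506, F1571. After flipping Y the toolpath is (26.0216,86.5109) → (72.1124,86.5109) → (72.1124,14.3424) → (26.0216,14.3424) → (26.0216,86.5109), returning to the start.

Shape 3 is a circle drawn with `<circle>`. Its stroke #000000 means score at S506, F1571. After flipping Y the toolpath is (243.4943,66.5314) → (241.6721,70.9305) → (237.2730,72.7527) → (232.8739,70.9305) → (231.0517,66.5314) → (232.8739,62.1323) → (237.2730,60.3101) → (241.6721,62.1323) → (243.4943,66.5314), returning to the start.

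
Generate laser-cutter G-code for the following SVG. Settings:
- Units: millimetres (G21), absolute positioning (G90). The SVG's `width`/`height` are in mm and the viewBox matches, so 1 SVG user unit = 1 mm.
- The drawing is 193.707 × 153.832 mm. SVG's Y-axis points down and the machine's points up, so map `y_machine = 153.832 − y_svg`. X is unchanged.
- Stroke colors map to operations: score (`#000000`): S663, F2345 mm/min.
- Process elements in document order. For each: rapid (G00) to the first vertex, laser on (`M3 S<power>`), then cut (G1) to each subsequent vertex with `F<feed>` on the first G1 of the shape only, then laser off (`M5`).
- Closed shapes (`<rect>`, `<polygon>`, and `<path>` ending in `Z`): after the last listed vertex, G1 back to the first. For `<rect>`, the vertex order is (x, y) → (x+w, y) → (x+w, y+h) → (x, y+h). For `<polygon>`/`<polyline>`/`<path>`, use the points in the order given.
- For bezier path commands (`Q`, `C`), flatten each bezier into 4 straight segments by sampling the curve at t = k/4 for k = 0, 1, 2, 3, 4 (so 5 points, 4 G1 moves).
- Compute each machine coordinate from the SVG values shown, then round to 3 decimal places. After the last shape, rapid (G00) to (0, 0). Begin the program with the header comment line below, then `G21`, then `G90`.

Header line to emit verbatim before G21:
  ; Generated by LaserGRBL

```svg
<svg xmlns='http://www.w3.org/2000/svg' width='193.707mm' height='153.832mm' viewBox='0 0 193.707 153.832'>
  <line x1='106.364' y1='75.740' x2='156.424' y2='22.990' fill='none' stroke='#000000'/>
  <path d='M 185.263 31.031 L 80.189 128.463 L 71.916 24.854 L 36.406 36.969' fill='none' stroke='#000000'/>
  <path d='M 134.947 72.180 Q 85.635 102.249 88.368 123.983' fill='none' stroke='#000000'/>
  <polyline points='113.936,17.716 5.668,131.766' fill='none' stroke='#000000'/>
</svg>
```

viewBox `0 0 193.707 153.832` with mm width/height → 1 unit = 1 mm. Flip: y_m = 153.832 − y_svg.

**Shape 1** — `<line>` line segment, stroke `#000000` → score (S663, F2345). Machine vertices: (106.364,78.092) → (156.424,130.842). Open path.

**Shape 2** — `<path>` open polyline, stroke `#000000` → score (S663, F2345). Machine vertices: (185.263,122.801) → (80.189,25.369) → (71.916,128.978) → (36.406,116.863). Open path.

**Shape 3** — `<path>` quadratic bezier, stroke `#000000` → score (S663, F2345). Control points (SVG): P0=(134.947,72.180), P1=(85.635,102.249), P2=(88.368,123.983); sampled at t=k/4. Machine vertices: (134.947,81.652) → (113.544,67.138) → (98.646,53.667) → (90.254,41.237) → (88.368,29.849). Open path.

**Shape 4** — `<polyline>` line segment, stroke `#000000` → score (S663, F2345). Machine vertices: (113.936,136.116) → (5.668,22.066). Open path.

; Generated by LaserGRBL
G21
G90
G00 X106.364 Y78.092
M3 S663
G1 X156.424 Y130.842 F2345
M5
G00 X185.263 Y122.801
M3 S663
G1 X80.189 Y25.369 F2345
G1 X71.916 Y128.978
G1 X36.406 Y116.863
M5
G00 X134.947 Y81.652
M3 S663
G1 X113.544 Y67.138 F2345
G1 X98.646 Y53.667
G1 X90.254 Y41.237
G1 X88.368 Y29.849
M5
G00 X113.936 Y136.116
M3 S663
G1 X5.668 Y22.066 F2345
M5
G00 X0.000 Y0.000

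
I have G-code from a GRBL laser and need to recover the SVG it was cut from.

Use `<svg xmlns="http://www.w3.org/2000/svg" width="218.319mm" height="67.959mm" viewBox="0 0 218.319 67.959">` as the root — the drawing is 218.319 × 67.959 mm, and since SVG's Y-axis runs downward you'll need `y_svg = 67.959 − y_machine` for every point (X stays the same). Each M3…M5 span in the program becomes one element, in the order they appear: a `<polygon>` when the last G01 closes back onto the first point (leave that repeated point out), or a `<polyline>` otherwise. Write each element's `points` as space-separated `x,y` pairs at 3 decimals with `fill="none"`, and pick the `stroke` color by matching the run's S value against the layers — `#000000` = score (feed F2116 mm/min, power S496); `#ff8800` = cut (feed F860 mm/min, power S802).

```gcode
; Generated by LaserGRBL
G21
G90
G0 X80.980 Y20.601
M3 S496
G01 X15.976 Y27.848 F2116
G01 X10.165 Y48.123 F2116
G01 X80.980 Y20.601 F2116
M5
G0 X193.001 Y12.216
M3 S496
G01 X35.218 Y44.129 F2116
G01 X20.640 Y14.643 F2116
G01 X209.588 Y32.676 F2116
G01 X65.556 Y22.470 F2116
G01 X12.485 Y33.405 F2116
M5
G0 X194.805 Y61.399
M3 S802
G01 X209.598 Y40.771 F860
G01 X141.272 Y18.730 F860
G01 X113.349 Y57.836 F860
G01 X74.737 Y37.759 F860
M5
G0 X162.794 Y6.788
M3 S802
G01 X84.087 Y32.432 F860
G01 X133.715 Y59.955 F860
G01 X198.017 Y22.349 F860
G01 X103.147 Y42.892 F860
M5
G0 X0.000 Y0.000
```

<svg xmlns="http://www.w3.org/2000/svg" width="218.319mm" height="67.959mm" viewBox="0 0 218.319 67.959">
  <polygon points="80.980,47.358 15.976,40.111 10.165,19.836" fill="none" stroke="#000000"/>
  <polyline points="193.001,55.743 35.218,23.830 20.640,53.316 209.588,35.283 65.556,45.489 12.485,34.554" fill="none" stroke="#000000"/>
  <polyline points="194.805,6.560 209.598,27.188 141.272,49.229 113.349,10.123 74.737,30.200" fill="none" stroke="#ff8800"/>
  <polyline points="162.794,61.171 84.087,35.527 133.715,8.004 198.017,45.610 103.147,25.067" fill="none" stroke="#ff8800"/>
</svg>

y_svg = 67.959 − y_m.

[1] S496→`#000000` (score); closed run; points: 80.980,47.358 15.976,40.111 10.165,19.836

[2] S496→`#000000` (score); open run; points: 193.001,55.743 35.218,23.830 20.640,53.316 209.588,35.283 65.556,45.489 12.485,34.554

[3] S802→`#ff8800` (cut); open run; points: 194.805,6.560 209.598,27.188 141.272,49.229 113.349,10.123 74.737,30.200

[4] S802→`#ff8800` (cut); open run; points: 162.794,61.171 84.087,35.527 133.715,8.004 198.017,45.610 103.147,25.067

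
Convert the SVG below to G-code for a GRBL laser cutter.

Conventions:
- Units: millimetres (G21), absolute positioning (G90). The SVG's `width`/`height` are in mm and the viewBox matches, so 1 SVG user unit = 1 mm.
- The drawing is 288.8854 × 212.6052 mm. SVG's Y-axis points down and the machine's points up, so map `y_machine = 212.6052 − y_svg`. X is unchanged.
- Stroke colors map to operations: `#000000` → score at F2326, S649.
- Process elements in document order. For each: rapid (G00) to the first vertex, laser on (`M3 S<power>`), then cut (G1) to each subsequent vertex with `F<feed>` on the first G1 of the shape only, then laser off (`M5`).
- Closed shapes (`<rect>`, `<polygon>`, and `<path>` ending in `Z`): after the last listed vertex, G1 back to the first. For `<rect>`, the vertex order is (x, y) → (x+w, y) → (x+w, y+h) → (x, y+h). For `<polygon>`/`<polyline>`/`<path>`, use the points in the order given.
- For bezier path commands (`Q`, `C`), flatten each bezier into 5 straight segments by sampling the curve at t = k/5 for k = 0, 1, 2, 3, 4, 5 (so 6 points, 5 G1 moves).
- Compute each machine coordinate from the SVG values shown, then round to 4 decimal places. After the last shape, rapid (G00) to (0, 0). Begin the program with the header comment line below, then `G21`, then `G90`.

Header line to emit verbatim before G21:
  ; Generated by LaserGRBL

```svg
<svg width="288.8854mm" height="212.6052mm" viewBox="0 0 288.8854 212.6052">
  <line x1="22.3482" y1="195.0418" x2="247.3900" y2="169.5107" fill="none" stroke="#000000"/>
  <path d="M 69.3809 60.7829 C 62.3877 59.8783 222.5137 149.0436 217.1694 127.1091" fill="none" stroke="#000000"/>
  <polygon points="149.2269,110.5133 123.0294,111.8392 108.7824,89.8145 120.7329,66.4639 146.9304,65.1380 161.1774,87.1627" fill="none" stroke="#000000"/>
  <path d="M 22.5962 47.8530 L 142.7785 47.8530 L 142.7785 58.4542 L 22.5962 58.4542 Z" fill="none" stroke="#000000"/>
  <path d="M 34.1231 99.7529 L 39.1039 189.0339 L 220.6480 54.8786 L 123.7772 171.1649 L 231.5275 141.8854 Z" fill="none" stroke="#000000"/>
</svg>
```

; Generated by LaserGRBL
G21
G90
G00 X22.3482 Y17.5634
M3 S649
G1 X247.3900 Y43.0945 F2326
M5
G00 X69.3809 Y151.8223
M3 S649
G1 X82.5786 Y143.1660 F2326
G1 X119.9205 Y122.5491
G1 X165.4425 Y99.6277
G1 X203.1803 Y84.0580
G1 X217.1694 Y85.4961
M5
G00 X149.2269 Y102.0919
M3 S649
G1 X123.0294 Y100.7660 F2326
G1 X108.7824 Y122.7907
G1 X120.7329 Y146.1413
G1 X146.9304 Y147.4672
G1 X161.1774 Y125.4425
G1 X149.2269 Y102.0919
M5
G00 X22.5962 Y164.7522
M3 S649
G1 X142.7785 Y164.7522 F2326
G1 X142.7785 Y154.1510
G1 X22.5962 Y154.1510
G1 X22.5962 Y164.7522
M5
G00 X34.1231 Y112.8523
M3 S649
G1 X39.1039 Y23.5713 F2326
G1 X220.6480 Y157.7266
G1 X123.7772 Y41.4403
G1 X231.5275 Y70.7198
G1 X34.1231 Y112.8523
M5
G00 X0.0000 Y0.0000

1 u = 1 mm; y_m = 212.6052 − y.

[1] `<line>` line segment, #000000→score S649 F2326: (22.3482,17.5634) → (247.3900,43.0945)

[2] `<path>` cubic bezier, #000000→score S649 F2326: (69.3809,151.8223) → (82.5786,143.1660) → (119.9205,122.5491) → (165.4425,99.6277) → (203.1803,84.0580) → (217.1694,85.4961)

[3] `<polygon>` regular polygon, #000000→score S649 F2326: (149.2269,102.0919) → (123.0294,100.7660) → (108.7824,122.7907) → (120.7329,146.1413) → (146.9304,147.4672) → (161.1774,125.4425) → (149.2269,102.0919) (closed)

[4] `<path>` rectangle, #000000→score S649 F2326: (22.5962,164.7522) → (142.7785,164.7522) → (142.7785,154.1510) → (22.5962,154.1510) → (22.5962,164.7522) (closed)

[5] `<path>` closed polygon, #000000→score S649 F2326: (34.1231,112.8523) → (39.1039,23.5713) → (220.6480,157.7266) → (123.7772,41.4403) → (231.5275,70.7198) → (34.1231,112.8523) (closed)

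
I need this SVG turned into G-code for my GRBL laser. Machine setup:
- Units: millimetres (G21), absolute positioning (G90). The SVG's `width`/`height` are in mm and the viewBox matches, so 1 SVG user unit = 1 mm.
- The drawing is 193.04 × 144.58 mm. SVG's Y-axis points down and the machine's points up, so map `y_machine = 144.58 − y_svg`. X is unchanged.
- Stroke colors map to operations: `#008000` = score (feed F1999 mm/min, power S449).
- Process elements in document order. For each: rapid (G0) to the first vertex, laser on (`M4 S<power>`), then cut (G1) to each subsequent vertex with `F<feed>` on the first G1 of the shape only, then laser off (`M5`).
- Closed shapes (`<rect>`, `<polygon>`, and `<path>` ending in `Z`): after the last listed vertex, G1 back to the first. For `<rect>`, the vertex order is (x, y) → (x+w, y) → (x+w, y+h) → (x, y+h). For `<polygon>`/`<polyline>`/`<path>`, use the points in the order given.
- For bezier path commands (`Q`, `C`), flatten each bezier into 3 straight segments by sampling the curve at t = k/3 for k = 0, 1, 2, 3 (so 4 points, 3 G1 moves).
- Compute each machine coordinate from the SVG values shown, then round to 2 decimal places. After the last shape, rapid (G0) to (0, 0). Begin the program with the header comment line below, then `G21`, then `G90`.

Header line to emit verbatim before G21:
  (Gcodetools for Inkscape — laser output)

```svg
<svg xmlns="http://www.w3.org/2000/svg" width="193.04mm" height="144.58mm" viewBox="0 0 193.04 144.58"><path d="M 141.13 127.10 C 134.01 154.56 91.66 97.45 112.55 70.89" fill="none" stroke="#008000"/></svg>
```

(Gcodetools for Inkscape — laser output)
G21
G90
G0 X141.13 Y17.48
M4 S449
G1 X125.91 Y13.95 F1999
G1 X109.09 Y41.21
G1 X112.55 Y73.69
M5
G0 X0.00 Y0.00

1 u = 1 mm; y_m = 144.58 − y.

[1] `<path>` cubic bezier, #008000→score S449 F1999: (141.13,17.48) → (125.91,13.95) → (109.09,41.21) → (112.55,73.69)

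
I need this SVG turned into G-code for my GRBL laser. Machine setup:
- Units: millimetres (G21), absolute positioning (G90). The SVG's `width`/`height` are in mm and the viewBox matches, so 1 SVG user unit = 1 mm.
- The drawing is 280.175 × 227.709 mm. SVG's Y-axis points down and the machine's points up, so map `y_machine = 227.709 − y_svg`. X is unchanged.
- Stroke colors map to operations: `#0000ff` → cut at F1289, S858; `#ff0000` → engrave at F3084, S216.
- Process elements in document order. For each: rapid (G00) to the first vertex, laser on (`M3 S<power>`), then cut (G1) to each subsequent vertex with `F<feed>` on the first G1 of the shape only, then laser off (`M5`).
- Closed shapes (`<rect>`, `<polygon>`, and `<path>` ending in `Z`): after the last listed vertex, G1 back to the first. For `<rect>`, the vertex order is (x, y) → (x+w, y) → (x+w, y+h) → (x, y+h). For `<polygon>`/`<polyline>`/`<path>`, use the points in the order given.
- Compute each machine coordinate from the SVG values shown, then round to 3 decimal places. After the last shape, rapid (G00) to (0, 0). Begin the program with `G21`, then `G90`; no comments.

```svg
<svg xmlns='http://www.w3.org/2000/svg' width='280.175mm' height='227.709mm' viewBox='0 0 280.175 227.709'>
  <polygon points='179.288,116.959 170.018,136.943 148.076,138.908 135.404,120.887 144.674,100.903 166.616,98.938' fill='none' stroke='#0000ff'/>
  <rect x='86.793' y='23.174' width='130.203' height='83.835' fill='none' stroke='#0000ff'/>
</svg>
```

G21
G90
G00 X179.288 Y110.750
M3 S858
G1 X170.018 Y90.766 F1289
G1 X148.076 Y88.801
G1 X135.404 Y106.822
G1 X144.674 Y126.806
G1 X166.616 Y128.771
G1 X179.288 Y110.750
M5
G00 X86.793 Y204.535
M3 S858
G1 X216.996 Y204.535 F1289
G1 X216.996 Y120.700
G1 X86.793 Y120.700
G1 X86.793 Y204.535
M5
G00 X0.000 Y0.000

1 u = 1 mm; y_m = 227.709 − y.

[1] `<polygon>` regular polygon, #0000ff→cut S858 F1289: (179.288,110.750) → (170.018,90.766) → (148.076,88.801) → (135.404,106.822) → (144.674,126.806) → (166.616,128.771) → (179.288,110.750) (closed)

[2] `<rect>` rectangle, #0000ff→cut S858 F1289: (86.793,204.535) → (216.996,204.535) → (216.996,120.700) → (86.793,120.700) → (86.793,204.535) (closed)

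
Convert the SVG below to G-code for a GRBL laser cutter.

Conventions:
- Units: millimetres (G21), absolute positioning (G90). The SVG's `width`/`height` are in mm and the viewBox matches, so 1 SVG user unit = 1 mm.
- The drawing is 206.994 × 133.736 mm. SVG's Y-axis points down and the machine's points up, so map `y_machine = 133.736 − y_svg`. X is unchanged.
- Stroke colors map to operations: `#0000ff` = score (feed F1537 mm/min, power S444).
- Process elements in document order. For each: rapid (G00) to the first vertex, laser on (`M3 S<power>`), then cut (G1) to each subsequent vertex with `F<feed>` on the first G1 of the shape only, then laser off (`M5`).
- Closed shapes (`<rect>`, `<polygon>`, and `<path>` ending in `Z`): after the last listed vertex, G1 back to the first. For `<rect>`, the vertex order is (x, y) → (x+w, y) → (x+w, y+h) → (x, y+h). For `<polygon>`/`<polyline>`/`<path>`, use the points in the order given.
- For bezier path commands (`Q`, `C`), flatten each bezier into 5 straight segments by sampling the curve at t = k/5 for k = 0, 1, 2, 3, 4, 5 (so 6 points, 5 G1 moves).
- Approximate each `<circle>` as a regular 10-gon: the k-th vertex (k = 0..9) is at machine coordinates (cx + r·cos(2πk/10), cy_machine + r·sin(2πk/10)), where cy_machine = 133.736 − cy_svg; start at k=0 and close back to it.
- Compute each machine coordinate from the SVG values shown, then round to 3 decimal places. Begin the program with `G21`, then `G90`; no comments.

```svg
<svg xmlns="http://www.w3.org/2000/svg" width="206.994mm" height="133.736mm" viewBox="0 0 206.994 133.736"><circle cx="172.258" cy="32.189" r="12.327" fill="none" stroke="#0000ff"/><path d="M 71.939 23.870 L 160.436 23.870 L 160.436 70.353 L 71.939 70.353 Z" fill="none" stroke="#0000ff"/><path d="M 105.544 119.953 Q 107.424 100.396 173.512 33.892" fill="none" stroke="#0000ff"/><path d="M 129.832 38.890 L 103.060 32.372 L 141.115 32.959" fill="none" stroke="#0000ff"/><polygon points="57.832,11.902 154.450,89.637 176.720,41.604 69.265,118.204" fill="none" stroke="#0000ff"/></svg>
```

1 u = 1 mm; y_m = 133.736 − y.

[1] `<circle>` circle, #0000ff→score S444 F1537: (184.585,101.547) → (182.231,108.793) → (176.067,113.271) → (168.449,113.271) → (162.285,108.793) → (159.931,101.547) → (162.285,94.301) → (168.449,89.823) → (176.067,89.823) → (182.231,94.301) → (184.585,101.547) (closed)

[2] `<path>` rectangle, #0000ff→score S444 F1537: (71.939,109.866) → (160.436,109.866) → (160.436,63.383) → (71.939,63.383) → (71.939,109.866) (closed)

[3] `<path>` quadratic bezier, #0000ff→score S444 F1537: (105.544,13.783) → (108.864,23.484) → (117.321,36.940) → (130.915,54.152) → (149.645,75.120) → (173.512,99.844)

[4] `<path>` open polyline, #0000ff→score S444 F1537: (129.832,94.846) → (103.060,101.364) → (141.115,100.777)

[5] `<polygon>` closed polygon, #0000ff→score S444 F1537: (57.832,121.834) → (154.450,44.099) → (176.720,92.132) → (69.265,15.532) → (57.832,121.834) (closed)

G21
G90
G00 X184.585 Y101.547
M3 S444
G1 X182.231 Y108.793 F1537
G1 X176.067 Y113.271
G1 X168.449 Y113.271
G1 X162.285 Y108.793
G1 X159.931 Y101.547
G1 X162.285 Y94.301
G1 X168.449 Y89.823
G1 X176.067 Y89.823
G1 X182.231 Y94.301
G1 X184.585 Y101.547
M5
G00 X71.939 Y109.866
M3 S444
G1 X160.436 Y109.866 F1537
G1 X160.436 Y63.383
G1 X71.939 Y63.383
G1 X71.939 Y109.866
M5
G00 X105.544 Y13.783
M3 S444
G1 X108.864 Y23.484 F1537
G1 X117.321 Y36.940
G1 X130.915 Y54.152
G1 X149.645 Y75.120
G1 X173.512 Y99.844
M5
G00 X129.832 Y94.846
M3 S444
G1 X103.060 Y101.364 F1537
G1 X141.115 Y100.777
M5
G00 X57.832 Y121.834
M3 S444
G1 X154.450 Y44.099 F1537
G1 X176.720 Y92.132
G1 X69.265 Y15.532
G1 X57.832 Y121.834
M5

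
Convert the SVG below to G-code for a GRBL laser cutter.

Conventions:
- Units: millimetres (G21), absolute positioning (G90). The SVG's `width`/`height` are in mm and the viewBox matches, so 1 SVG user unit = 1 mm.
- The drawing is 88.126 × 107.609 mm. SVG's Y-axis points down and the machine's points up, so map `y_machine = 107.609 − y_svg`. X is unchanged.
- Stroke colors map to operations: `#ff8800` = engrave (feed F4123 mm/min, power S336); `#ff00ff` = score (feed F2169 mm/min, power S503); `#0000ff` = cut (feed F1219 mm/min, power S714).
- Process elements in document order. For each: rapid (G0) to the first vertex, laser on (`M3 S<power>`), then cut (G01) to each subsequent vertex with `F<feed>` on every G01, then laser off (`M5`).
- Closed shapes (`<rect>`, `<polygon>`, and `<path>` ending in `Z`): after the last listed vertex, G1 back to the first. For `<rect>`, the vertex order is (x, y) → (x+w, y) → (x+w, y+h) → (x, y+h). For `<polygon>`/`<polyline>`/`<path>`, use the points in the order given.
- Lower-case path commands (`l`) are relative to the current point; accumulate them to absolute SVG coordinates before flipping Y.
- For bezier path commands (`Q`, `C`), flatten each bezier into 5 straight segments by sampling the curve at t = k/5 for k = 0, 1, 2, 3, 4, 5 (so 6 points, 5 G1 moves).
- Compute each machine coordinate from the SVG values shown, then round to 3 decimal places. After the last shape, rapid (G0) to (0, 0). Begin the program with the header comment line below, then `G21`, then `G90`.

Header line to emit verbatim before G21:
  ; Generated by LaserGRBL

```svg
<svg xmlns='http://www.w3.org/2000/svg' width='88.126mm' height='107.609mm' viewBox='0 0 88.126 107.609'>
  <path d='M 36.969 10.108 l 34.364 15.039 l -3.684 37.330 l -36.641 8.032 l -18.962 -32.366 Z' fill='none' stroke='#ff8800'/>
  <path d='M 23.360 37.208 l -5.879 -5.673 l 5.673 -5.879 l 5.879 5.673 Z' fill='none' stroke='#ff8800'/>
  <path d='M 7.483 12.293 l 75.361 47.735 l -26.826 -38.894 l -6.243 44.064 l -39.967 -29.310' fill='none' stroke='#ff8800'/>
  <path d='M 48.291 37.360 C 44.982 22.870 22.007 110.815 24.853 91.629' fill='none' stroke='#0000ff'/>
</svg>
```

; Generated by LaserGRBL
G21
G90
G0 X36.969 Y97.501
M3 S336
G01 X71.333 Y82.462 F4123
G01 X67.649 Y45.132 F4123
G01 X31.008 Y37.100 F4123
G01 X12.046 Y69.466 F4123
G01 X36.969 Y97.501 F4123
M5
G0 X23.360 Y70.401
M3 S336
G01 X17.481 Y76.074 F4123
G01 X23.154 Y81.953 F4123
G01 X29.033 Y76.280 F4123
G01 X23.360 Y70.401 F4123
M5
G0 X7.483 Y95.316
M3 S336
G01 X82.844 Y47.581 F4123
G01 X56.018 Y86.475 F4123
G01 X49.775 Y42.411 F4123
G01 X9.808 Y71.721 F4123
M5
G0 X48.291 Y70.249
M3 S714
G01 X44.310 Y68.327 F1219
G01 X37.792 Y51.880 F1219
G01 X30.921 Y30.967 F1219
G01 X25.880 Y15.648 F1219
G01 X24.853 Y15.980 F1219
M5
G0 X0.000 Y0.000

1 u = 1 mm; y_m = 107.609 − y.

[1] `<path>` regular polygon, #ff8800→engrave S336 F4123: (36.969,97.501) → (71.333,82.462) → (67.649,45.132) → (31.008,37.100) → (12.046,69.466) → (36.969,97.501) (closed)

[2] `<path>` regular polygon, #ff8800→engrave S336 F4123: (23.360,70.401) → (17.481,76.074) → (23.154,81.953) → (29.033,76.280) → (23.360,70.401) (closed)

[3] `<path>` open polyline, #ff8800→engrave S336 F4123: (7.483,95.316) → (82.844,47.581) → (56.018,86.475) → (49.775,42.411) → (9.808,71.721)

[4] `<path>` cubic bezier, #0000ff→cut S714 F1219: (48.291,70.249) → (44.310,68.327) → (37.792,51.880) → (30.921,30.967) → (25.880,15.648) → (24.853,15.980)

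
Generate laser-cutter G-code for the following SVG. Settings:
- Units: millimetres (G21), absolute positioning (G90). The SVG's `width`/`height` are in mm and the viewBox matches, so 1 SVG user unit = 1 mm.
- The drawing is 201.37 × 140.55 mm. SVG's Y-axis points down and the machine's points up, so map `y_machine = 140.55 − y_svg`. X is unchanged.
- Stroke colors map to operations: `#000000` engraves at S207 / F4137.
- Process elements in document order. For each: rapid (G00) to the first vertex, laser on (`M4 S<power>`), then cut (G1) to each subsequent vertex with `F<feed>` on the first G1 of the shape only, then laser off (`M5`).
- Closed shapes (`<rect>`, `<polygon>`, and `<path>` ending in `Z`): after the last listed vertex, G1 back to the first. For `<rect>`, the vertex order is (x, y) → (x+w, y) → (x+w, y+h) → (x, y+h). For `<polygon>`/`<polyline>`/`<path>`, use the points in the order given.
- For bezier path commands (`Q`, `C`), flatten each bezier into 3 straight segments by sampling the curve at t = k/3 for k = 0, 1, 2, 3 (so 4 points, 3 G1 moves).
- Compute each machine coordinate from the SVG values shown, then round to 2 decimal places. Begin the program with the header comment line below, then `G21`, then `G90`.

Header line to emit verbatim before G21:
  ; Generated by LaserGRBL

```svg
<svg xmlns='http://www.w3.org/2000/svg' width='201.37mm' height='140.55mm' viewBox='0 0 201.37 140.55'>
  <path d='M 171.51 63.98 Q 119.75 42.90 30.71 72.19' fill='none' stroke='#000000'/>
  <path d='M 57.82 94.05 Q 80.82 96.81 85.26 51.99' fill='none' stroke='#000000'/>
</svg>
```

; Generated by LaserGRBL
G21
G90
G00 X171.51 Y76.57
M4 S207
G1 X132.86 Y85.03 F4137
G1 X85.93 Y82.29
G1 X30.71 Y68.36
M5
G00 X57.82 Y46.50
M4 S207
G1 X71.09 Y49.95 F4137
G1 X80.24 Y63.97
G1 X85.26 Y88.56
M5

1 u = 1 mm; y_m = 140.55 − y.

[1] `<path>` quadratic bezier, #000000→engrave S207 F4137: (171.51,76.57) → (132.86,85.03) → (85.93,82.29) → (30.71,68.36)

[2] `<path>` quadratic bezier, #000000→engrave S207 F4137: (57.82,46.50) → (71.09,49.95) → (80.24,63.97) → (85.26,88.56)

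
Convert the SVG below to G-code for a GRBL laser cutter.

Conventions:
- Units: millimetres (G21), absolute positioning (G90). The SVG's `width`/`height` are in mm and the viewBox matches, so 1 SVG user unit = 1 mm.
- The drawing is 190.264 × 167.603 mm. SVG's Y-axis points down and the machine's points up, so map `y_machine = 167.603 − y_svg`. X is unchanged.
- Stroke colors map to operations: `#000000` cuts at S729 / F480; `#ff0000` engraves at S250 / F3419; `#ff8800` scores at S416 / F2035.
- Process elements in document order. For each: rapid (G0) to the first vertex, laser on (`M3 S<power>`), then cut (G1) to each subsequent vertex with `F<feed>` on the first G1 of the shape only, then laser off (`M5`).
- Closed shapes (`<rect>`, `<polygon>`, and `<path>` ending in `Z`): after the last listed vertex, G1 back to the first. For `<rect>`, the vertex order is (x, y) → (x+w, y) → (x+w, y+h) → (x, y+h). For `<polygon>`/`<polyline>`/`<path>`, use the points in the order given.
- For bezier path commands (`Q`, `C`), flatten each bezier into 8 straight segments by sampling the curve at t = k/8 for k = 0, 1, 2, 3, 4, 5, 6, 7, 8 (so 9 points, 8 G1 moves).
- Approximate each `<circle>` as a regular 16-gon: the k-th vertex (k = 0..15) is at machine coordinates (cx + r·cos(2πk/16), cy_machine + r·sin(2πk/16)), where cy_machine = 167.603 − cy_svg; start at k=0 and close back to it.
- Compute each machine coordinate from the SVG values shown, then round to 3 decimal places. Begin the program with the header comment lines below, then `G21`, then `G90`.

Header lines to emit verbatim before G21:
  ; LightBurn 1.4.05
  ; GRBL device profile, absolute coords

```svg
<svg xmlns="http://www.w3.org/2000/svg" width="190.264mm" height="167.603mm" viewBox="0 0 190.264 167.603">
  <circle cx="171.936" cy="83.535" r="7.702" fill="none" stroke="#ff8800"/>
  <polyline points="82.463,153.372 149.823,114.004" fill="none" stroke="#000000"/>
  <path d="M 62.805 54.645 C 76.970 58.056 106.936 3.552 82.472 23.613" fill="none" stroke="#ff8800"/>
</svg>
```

Since the viewBox matches the mm dimensions, user units are millimetres directly. The only transform is the Y-flip y_m = 167.603 − y_svg.

Shape 1 is a circle drawn with `<circle>`. Its stroke #ff8800 means score at S416, F2035. After flipping Y the toolpath is (179.638,84.068) → (179.052,87.015) → (177.382,89.514) → (174.883,91.184) → (171.936,91.770) → (168.989,91.184) → (166.490,89.514) → (164.820,87.015) → (164.234,84.068) → (164.820,81.121) → (166.490,78.622) → (168.989,76.952) → (171.936,76.366) → (174.883,76.952) → (177.382,78.622) → (179.052,81.121) → (179.638,84.068), returning to the start.

Shape 2 is a line segment drawn with `<polyline>`. Its stroke #000000 means cut at S729, F480. After flipping Y the toolpath is (82.463,14.231) → (149.823,53.599).

Shape 3 is a cubic bezier drawn with `<path>`. Its stroke #ff8800 means score at S416, F2035. After flipping Y the toolpath is (62.805,112.958) → (68.720,114.135) → (75.294,119.189) → (81.703,126.567) → (87.124,134.718) → (90.735,142.088) → (91.712,147.125) → (89.232,148.276) → (82.472,143.990).

; LightBurn 1.4.05
; GRBL device profile, absolute coords
G21
G90
G0 X179.638 Y84.068
M3 S416
G1 X179.052 Y87.015 F2035
G1 X177.382 Y89.514
G1 X174.883 Y91.184
G1 X171.936 Y91.770
G1 X168.989 Y91.184
G1 X166.490 Y89.514
G1 X164.820 Y87.015
G1 X164.234 Y84.068
G1 X164.820 Y81.121
G1 X166.490 Y78.622
G1 X168.989 Y76.952
G1 X171.936 Y76.366
G1 X174.883 Y76.952
G1 X177.382 Y78.622
G1 X179.052 Y81.121
G1 X179.638 Y84.068
M5
G0 X82.463 Y14.231
M3 S729
G1 X149.823 Y53.599 F480
M5
G0 X62.805 Y112.958
M3 S416
G1 X68.720 Y114.135 F2035
G1 X75.294 Y119.189
G1 X81.703 Y126.567
G1 X87.124 Y134.718
G1 X90.735 Y142.088
G1 X91.712 Y147.125
G1 X89.232 Y148.276
G1 X82.472 Y143.990
M5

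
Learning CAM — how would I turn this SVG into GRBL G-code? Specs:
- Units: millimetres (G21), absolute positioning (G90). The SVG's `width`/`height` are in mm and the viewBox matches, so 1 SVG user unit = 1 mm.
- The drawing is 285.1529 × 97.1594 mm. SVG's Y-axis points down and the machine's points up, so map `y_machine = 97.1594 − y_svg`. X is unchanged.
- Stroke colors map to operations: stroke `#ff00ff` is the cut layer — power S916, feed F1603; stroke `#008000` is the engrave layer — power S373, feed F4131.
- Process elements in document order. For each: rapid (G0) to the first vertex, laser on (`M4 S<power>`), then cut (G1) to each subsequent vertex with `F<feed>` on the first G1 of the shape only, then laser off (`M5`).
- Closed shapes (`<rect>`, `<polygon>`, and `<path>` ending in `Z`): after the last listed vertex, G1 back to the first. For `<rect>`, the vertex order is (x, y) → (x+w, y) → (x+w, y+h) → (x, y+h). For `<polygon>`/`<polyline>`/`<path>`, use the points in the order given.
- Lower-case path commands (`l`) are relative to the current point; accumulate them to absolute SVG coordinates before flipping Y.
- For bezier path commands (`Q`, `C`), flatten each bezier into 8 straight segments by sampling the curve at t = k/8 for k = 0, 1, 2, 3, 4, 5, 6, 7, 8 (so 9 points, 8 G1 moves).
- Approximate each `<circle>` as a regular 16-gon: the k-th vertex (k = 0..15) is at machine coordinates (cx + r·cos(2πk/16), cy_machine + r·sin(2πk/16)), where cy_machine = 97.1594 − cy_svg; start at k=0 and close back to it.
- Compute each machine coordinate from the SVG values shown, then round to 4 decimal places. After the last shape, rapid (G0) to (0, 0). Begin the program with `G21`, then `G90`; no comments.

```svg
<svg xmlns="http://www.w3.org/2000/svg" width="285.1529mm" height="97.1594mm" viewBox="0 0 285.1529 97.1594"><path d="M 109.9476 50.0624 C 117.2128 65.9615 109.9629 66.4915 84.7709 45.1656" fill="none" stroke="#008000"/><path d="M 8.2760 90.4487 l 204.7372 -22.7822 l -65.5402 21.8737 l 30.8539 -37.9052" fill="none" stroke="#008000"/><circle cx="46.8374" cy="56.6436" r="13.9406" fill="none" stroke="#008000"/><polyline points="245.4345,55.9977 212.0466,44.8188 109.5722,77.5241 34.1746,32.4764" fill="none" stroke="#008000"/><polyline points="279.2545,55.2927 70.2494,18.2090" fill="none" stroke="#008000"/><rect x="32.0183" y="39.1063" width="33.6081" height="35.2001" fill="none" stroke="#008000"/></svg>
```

G21
G90
G0 X109.9476 Y47.0970
M4 S373
G1 X111.9850 Y41.8679 F4131
G1 X112.6214 Y38.1557
G1 X111.8167 Y36.0364
G1 X109.5307 Y35.5860
G1 X105.7233 Y36.8805
G1 X100.3543 Y39.9960
G1 X93.3836 Y45.0084
G1 X84.7709 Y51.9938
M5
G0 X8.2760 Y6.7107
M4 S373
G1 X213.0132 Y29.4929 F4131
G1 X147.4730 Y7.6192
G1 X178.3269 Y45.5244
M5
G0 X60.7780 Y40.5158
M4 S373
G1 X59.7168 Y45.8506 F4131
G1 X56.6949 Y50.3733
G1 X52.1722 Y53.3952
G1 X46.8374 Y54.4564
G1 X41.5026 Y53.3952
G1 X36.9799 Y50.3733
G1 X33.9580 Y45.8506
G1 X32.8968 Y40.5158
G1 X33.9580 Y35.1810
G1 X36.9799 Y30.6583
G1 X41.5026 Y27.6364
G1 X46.8374 Y26.5752
G1 X52.1722 Y27.6364
G1 X56.6949 Y30.6583
G1 X59.7168 Y35.1810
G1 X60.7780 Y40.5158
M5
G0 X245.4345 Y41.1617
M4 S373
G1 X212.0466 Y52.3406 F4131
G1 X109.5722 Y19.6353
G1 X34.1746 Y64.6830
M5
G0 X279.2545 Y41.8667
M4 S373
G1 X70.2494 Y78.9504 F4131
M5
G0 X32.0183 Y58.0531
M4 S373
G1 X65.6264 Y58.0531 F4131
G1 X65.6264 Y22.8530
G1 X32.0183 Y22.8530
G1 X32.0183 Y58.0531
M5
G0 X0.0000 Y0.0000

viewBox `0 0 285.1529 97.1594` with mm width/height → 1 unit = 1 mm. Flip: y_m = 97.1594 − y_svg.

**Shape 1** — `<path>` cubic bezier, stroke `#008000` → engrave (S373, F4131). Control points (SVG): P0=(109.9476,50.0624), P1=(117.2128,65.9615), P2=(109.9629,66.4915), P3=(84.7709,45.1656); sampled at t=k/8. Machine vertices: (109.9476,47.0970) → (111.9850,41.8679) → (112.6214,38.1557) → (111.8167,36.0364) → (109.5307,35.5860) → (105.7233,36.8805) → (100.3543,39.9960) → (93.3836,45.0084) → (84.7709,51.9938). Open path.

**Shape 2** — `<path>` open polyline, stroke `#008000` → engrave (S373, F4131). Machine vertices: (8.2760,6.7107) → (213.0132,29.4929) → (147.4730,7.6192) → (178.3269,45.5244). Open path.

**Shape 3** — `<circle>` circle, stroke `#008000` → engrave (S373, F4131). Machine vertices: (60.7780,40.5158) → (59.7168,45.8506) → (56.6949,50.3733) → (52.1722,53.3952) → (46.8374,54.4564) → (41.5026,53.3952) → (36.9799,50.3733) → (33.9580,45.8506) → (32.8968,40.5158) → (33.9580,35.1810) → (36.9799,30.6583) → (41.5026,27.6364) → (46.8374,26.5752) → (52.1722,27.6364) → (56.6949,30.6583) → (59.7168,35.1810) → (60.7780,40.5158). Closed: final G1 returns to the first vertex.

**Shape 4** — `<polyline>` open polyline, stroke `#008000` → engrave (S373, F4131). Machine vertices: (245.4345,41.1617) → (212.0466,52.3406) → (109.5722,19.6353) → (34.1746,64.6830). Open path.

**Shape 5** — `<polyline>` line segment, stroke `#008000` → engrave (S373, F4131). Machine vertices: (279.2545,41.8667) → (70.2494,78.9504). Open path.

**Shape 6** — `<rect>` rectangle, stroke `#008000` → engrave (S373, F4131). Machine vertices: (32.0183,58.0531) → (65.6264,58.0531) → (65.6264,22.8530) → (32.0183,22.8530) → (32.0183,58.0531). Closed: final G1 returns to the first vertex.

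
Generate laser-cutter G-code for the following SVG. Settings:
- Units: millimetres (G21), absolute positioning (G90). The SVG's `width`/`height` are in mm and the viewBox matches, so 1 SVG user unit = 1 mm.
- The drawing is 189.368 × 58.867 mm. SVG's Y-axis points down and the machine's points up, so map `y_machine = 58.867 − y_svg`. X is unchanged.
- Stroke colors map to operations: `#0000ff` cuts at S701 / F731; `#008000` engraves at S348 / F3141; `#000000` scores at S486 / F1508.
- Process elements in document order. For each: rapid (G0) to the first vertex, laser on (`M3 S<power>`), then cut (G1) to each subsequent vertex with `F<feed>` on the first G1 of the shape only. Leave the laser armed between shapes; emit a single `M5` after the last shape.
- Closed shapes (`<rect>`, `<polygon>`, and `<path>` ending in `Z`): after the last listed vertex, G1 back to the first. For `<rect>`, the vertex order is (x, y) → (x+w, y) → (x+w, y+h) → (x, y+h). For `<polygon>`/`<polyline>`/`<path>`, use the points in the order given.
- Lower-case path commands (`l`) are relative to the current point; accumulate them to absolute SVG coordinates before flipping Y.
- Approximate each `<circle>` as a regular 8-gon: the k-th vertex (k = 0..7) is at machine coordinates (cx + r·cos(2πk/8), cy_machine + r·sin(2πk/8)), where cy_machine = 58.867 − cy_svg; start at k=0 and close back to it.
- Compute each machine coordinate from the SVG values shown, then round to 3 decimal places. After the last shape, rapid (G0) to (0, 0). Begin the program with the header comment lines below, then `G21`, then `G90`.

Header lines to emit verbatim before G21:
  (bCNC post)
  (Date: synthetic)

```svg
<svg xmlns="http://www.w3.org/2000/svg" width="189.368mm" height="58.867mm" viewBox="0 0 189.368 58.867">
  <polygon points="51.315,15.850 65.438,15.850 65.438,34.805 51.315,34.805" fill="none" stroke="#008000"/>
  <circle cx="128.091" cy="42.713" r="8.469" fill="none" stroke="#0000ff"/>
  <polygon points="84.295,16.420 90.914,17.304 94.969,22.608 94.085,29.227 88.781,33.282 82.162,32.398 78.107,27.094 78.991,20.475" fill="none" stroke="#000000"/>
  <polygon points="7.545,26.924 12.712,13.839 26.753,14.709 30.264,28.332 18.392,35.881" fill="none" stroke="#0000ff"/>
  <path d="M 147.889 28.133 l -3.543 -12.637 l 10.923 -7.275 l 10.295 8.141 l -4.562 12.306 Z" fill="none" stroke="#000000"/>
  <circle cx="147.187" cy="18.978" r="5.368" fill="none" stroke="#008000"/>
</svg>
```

viewBox `0 0 189.368 58.867` with mm width/height → 1 unit = 1 mm. Flip: y_m = 58.867 − y_svg.

**Shape 1** — `<polygon>` rectangle, stroke `#008000` → engrave (S348, F3141). Machine vertices: (51.315,43.017) → (65.438,43.017) → (65.438,24.062) → (51.315,24.062) → (51.315,43.017). Closed: final G1 returns to the first vertex.

**Shape 2** — `<circle>` circle, stroke `#0000ff` → cut (S701, F731). Machine vertices: (136.560,16.154) → (134.079,22.142) → (128.091,24.623) → (122.103,22.142) → (119.622,16.154) → (122.103,10.166) → (128.091,7.685) → (134.079,10.166) → (136.560,16.154). Closed: final G1 returns to the first vertex.

**Shape 3** — `<polygon>` regular polygon, stroke `#000000` → score (S486, F1508). Machine vertices: (84.295,42.447) → (90.914,41.563) → (94.969,36.259) → (94.085,29.640) → (88.781,25.585) → (82.162,26.469) → (78.107,31.773) → (78.991,38.392) → (84.295,42.447). Closed: final G1 returns to the first vertex.

**Shape 4** — `<polygon>` regular polygon, stroke `#0000ff` → cut (S701, F731). Machine vertices: (7.545,31.943) → (12.712,45.028) → (26.753,44.158) → (30.264,30.535) → (18.392,22.986) → (7.545,31.943). Closed: final G1 returns to the first vertex.

**Shape 5** — `<path>` regular polygon, stroke `#000000` → score (S486, F1508). Machine vertices: (147.889,30.734) → (144.346,43.371) → (155.269,50.646) → (165.564,42.505) → (161.002,30.199) → (147.889,30.734). Closed: final G1 returns to the first vertex.

**Shape 6** — `<circle>` circle, stroke `#008000` → engrave (S348, F3141). Machine vertices: (152.555,39.889) → (150.983,43.685) → (147.187,45.257) → (143.391,43.685) → (141.819,39.889) → (143.391,36.093) → (147.187,34.521) → (150.983,36.093) → (152.555,39.889). Closed: final G1 returns to the first vertex.

(bCNC post)
(Date: synthetic)
G21
G90
G0 X51.315 Y43.017
M3 S348
G1 X65.438 Y43.017 F3141
G1 X65.438 Y24.062
G1 X51.315 Y24.062
G1 X51.315 Y43.017
G0 X136.560 Y16.154
M3 S701
G1 X134.079 Y22.142 F731
G1 X128.091 Y24.623
G1 X122.103 Y22.142
G1 X119.622 Y16.154
G1 X122.103 Y10.166
G1 X128.091 Y7.685
G1 X134.079 Y10.166
G1 X136.560 Y16.154
G0 X84.295 Y42.447
M3 S486
G1 X90.914 Y41.563 F1508
G1 X94.969 Y36.259
G1 X94.085 Y29.640
G1 X88.781 Y25.585
G1 X82.162 Y26.469
G1 X78.107 Y31.773
G1 X78.991 Y38.392
G1 X84.295 Y42.447
G0 X7.545 Y31.943
M3 S701
G1 X12.712 Y45.028 F731
G1 X26.753 Y44.158
G1 X30.264 Y30.535
G1 X18.392 Y22.986
G1 X7.545 Y31.943
G0 X147.889 Y30.734
M3 S486
G1 X144.346 Y43.371 F1508
G1 X155.269 Y50.646
G1 X165.564 Y42.505
G1 X161.002 Y30.199
G1 X147.889 Y30.734
G0 X152.555 Y39.889
M3 S348
G1 X150.983 Y43.685 F3141
G1 X147.187 Y45.257
G1 X143.391 Y43.685
G1 X141.819 Y39.889
G1 X143.391 Y36.093
G1 X147.187 Y34.521
G1 X150.983 Y36.093
G1 X152.555 Y39.889
M5
G0 X0.000 Y0.000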